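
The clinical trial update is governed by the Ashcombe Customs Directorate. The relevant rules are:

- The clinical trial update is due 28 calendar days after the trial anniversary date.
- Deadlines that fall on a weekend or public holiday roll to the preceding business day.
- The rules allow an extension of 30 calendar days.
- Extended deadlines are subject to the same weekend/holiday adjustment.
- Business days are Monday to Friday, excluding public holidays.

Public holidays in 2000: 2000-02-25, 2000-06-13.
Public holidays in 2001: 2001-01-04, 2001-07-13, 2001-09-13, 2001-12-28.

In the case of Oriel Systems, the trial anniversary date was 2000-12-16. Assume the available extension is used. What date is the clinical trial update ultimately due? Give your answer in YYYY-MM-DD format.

Trigger date 2000-12-16 + 28 calendar days = 2001-01-13.
2001-01-13 falls on a Saturday. Rolling to the preceding business day gives 2001-01-12, a Friday.
Applying the 30-calendar-day extension: 2001-01-12 + 30 days = 2001-02-11.
2001-02-11 is a Sunday; the preceding business day is 2001-02-09 (Friday).
Final deadline: 2001-02-09.

2001-02-09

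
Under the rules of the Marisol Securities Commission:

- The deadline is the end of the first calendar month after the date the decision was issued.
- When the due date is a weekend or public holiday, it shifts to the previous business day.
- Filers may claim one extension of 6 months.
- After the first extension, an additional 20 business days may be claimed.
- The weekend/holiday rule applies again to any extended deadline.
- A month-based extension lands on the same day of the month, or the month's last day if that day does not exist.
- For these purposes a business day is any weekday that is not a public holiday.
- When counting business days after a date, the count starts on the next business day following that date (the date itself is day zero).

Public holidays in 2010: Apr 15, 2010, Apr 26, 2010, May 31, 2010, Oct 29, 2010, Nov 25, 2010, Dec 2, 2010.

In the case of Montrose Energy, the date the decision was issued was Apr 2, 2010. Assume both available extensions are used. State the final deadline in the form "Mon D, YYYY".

Dec 27, 2010

The first month after Apr 2, 2010 is May 2010, whose last day is May 31, 2010.
May 31, 2010 is a listed holiday; the preceding business day is May 28, 2010 (Friday).
The 6 months extension carries May 28, 2010 to Nov 28, 2010.
Because Nov 28, 2010 is a Sunday, the deadline becomes Nov 26, 2010 (Friday).
Counting 20 further business days from Nov 26, 2010 reaches Dec 27, 2010.
Since Dec 27, 2010 is a Monday and not a holiday, the date is unchanged.
Final deadline: Dec 27, 2010.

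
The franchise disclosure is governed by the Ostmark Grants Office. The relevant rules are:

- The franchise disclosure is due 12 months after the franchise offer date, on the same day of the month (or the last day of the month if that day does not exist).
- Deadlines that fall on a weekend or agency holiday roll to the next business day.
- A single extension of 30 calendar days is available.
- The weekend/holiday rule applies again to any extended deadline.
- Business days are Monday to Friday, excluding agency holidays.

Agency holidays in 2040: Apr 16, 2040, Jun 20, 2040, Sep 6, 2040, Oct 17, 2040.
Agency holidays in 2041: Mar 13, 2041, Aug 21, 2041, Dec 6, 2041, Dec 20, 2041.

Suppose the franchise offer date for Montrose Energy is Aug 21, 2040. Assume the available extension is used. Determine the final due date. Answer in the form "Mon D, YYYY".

12 months after Aug 21, 2040, on the same day of the month, is Aug 21, 2041.
Aug 21, 2041 falls on a listed holiday. Rolling to the next business day gives Aug 22, 2041, a Thursday.
The 30-calendar-day extension moves the deadline from Aug 22, 2041 to Sep 21, 2041.
Sep 21, 2041 is a Saturday; the next business day is Sep 23, 2041 (Monday).
Final deadline: Sep 23, 2041.

Sep 23, 2041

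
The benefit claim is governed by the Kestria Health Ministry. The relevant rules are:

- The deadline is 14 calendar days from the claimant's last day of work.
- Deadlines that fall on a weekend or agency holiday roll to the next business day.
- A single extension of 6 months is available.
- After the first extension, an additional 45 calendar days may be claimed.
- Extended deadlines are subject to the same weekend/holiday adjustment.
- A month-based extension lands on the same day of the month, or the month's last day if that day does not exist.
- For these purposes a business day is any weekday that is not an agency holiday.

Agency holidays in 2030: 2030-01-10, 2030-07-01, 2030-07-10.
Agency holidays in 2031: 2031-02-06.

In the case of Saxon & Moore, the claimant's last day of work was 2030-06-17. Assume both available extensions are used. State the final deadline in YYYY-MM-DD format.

2031-02-17

Trigger date 2030-06-17 + 14 calendar days = 2030-07-01.
2030-07-01 is a listed holiday; the next business day is 2030-07-02 (Tuesday).
Applying the 6 months extension: 6 months after 2030-07-02 is 2031-01-02.
2031-01-02 is a Thursday and not a listed holiday, so it stands.
With the 45-day extension, 2031-01-02 becomes 2031-02-16.
2031-02-16 is a Sunday; the next business day is 2031-02-17 (Monday).
The final due date is 2031-02-17.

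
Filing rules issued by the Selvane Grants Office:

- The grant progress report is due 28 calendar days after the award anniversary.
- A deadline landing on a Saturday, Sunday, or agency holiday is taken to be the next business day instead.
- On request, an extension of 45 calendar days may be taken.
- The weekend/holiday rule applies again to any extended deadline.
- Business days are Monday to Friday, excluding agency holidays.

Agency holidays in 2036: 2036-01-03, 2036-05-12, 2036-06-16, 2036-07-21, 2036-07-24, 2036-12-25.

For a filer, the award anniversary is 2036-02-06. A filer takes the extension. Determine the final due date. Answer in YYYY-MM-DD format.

Adding 28 calendar days to 2036-02-06 gives 2036-03-05.
2036-03-05 falls on a Wednesday, which is a business day, so no adjustment is needed.
The 45-calendar-day extension moves the deadline from 2036-03-05 to 2036-04-19.
2036-04-19 is a Saturday; the next business day is 2036-04-21 (Monday).
The final due date is 2036-04-21.

2036-04-21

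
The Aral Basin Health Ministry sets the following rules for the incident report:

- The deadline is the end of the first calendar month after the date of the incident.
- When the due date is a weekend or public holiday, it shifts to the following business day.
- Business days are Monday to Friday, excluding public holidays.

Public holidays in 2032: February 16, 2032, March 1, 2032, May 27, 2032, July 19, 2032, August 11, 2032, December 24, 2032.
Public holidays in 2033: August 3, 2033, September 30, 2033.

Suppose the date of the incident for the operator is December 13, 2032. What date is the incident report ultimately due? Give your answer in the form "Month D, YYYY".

1 month after December 13, 2032 falls in January 2033; the last day of that month is January 31, 2033.
January 31, 2033 falls on a Monday, which is a business day, so no adjustment is needed.
Final deadline: January 31, 2033.

January 31, 2033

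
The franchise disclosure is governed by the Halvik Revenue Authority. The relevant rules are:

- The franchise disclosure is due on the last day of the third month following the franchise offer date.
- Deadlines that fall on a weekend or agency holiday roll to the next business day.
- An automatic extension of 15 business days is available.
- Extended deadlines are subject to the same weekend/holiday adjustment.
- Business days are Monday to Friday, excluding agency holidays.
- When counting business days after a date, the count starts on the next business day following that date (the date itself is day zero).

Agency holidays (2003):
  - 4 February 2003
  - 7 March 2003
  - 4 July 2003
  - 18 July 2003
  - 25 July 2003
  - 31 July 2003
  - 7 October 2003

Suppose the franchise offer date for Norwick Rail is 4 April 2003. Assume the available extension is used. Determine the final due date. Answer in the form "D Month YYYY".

The third month after 4 April 2003 is July 2003, whose last day is 31 July 2003.
Because 31 July 2003 is a listed holiday, the deadline becomes 1 August 2003 (Friday).
The 15-business-day extension runs from 1 August 2003 to 22 August 2003.
22 August 2003 (Friday) is already a business day.
Deadline: 22 August 2003.

22 August 2003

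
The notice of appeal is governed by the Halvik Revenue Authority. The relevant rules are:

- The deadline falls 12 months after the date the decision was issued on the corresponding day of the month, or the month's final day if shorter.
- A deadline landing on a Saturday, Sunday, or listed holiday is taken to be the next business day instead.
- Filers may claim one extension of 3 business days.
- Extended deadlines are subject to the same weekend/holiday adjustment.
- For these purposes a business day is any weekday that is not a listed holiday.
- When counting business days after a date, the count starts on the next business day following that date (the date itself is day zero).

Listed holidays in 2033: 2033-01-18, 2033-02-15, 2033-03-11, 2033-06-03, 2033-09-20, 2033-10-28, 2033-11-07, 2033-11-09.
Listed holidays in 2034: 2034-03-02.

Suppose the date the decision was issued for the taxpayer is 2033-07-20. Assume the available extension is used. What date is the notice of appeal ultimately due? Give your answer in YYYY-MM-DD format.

2034-07-25

Moving 12 months forward from 2033-07-20 on the corresponding day gives 2034-07-20.
2034-07-20 falls on a Thursday, which is a business day, so no adjustment is needed.
The 3-business-day extension runs from 2034-07-20 to 2034-07-25.
Since 2034-07-25 is a Tuesday and not a holiday, the date is unchanged.
So the filing is due 2034-07-25.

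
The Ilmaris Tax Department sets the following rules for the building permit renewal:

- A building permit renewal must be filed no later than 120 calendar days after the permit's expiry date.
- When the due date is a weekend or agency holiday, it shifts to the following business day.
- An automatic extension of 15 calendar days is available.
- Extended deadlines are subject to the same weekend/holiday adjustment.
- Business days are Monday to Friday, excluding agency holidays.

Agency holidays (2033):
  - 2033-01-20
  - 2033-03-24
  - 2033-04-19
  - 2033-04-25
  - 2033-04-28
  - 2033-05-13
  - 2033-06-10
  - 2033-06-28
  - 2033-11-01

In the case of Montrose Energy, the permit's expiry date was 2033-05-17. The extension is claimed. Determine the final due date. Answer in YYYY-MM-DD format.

From 2033-05-17, 120 calendar days later is 2033-09-14.
Since 2033-09-14 is a Wednesday and not a holiday, the date is unchanged.
With the 15-day extension, 2033-09-14 becomes 2033-09-29.
2033-09-29 falls on a Thursday, which is a business day, so no adjustment is needed.
The final due date is 2033-09-29.

2033-09-29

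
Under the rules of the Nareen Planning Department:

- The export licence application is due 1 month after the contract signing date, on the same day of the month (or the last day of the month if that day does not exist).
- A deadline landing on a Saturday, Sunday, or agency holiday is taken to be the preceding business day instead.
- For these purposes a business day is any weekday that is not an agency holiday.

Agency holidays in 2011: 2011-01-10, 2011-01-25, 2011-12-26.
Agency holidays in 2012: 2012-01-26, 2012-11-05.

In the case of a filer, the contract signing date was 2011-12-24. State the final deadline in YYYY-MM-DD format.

2012-01-24

Moving 1 month forward from 2011-12-24 on the corresponding day gives 2012-01-24.
2012-01-24 is a Tuesday and not a listed holiday, so it stands.
The final due date is 2012-01-24.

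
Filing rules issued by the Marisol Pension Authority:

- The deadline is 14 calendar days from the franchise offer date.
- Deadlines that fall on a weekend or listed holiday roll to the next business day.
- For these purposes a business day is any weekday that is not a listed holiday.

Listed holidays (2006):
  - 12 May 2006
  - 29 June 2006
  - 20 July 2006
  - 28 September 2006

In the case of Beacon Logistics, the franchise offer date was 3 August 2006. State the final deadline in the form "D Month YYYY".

Trigger date 3 August 2006 + 14 calendar days = 17 August 2006.
17 August 2006 (Thursday) is already a business day.
So the filing is due 17 August 2006.

17 August 2006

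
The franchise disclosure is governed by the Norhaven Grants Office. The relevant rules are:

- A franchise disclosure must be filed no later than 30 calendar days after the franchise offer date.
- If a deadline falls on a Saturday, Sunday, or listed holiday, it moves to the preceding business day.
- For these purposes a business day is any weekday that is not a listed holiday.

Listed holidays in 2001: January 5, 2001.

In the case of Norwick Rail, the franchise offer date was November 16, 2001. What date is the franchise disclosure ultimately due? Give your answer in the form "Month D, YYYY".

December 14, 2001

From November 16, 2001, 30 calendar days later is December 16, 2001.
December 16, 2001 is a Sunday, so it moves to the preceding business day, December 14, 2001 (Friday).
Final deadline: December 14, 2001.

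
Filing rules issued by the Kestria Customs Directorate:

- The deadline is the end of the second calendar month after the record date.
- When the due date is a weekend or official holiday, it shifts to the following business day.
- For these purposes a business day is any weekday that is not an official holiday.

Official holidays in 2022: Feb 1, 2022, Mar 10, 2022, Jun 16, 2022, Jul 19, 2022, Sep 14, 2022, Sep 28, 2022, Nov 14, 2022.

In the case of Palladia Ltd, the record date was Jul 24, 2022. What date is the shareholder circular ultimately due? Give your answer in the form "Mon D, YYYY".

2 months after Jul 24, 2022 is September 2022; that month ends on Sep 30, 2022.
Sep 30, 2022 (Friday) is already a business day.
Deadline: Sep 30, 2022.

Sep 30, 2022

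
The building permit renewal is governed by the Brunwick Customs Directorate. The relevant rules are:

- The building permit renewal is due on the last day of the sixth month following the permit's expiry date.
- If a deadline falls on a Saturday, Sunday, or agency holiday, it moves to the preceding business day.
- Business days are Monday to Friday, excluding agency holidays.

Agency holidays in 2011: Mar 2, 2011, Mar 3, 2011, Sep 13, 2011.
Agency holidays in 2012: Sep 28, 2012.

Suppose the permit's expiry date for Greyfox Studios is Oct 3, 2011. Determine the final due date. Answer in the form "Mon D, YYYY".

6 months after Oct 3, 2011 is April 2012; that month ends on Apr 30, 2012.
Since Apr 30, 2012 is a Monday and not a holiday, the date is unchanged.
Deadline: Apr 30, 2012.

Apr 30, 2012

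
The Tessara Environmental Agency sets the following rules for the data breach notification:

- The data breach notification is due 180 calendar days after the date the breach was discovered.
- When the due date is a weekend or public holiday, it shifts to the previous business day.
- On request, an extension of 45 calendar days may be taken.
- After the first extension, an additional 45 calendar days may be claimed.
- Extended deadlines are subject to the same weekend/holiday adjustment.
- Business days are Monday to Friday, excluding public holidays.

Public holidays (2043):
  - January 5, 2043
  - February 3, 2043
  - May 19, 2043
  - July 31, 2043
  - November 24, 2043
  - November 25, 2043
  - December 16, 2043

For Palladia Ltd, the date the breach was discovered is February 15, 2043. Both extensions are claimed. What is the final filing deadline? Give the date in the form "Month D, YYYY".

Trigger date February 15, 2043 + 180 calendar days = August 14, 2043.
August 14, 2043 falls on a Friday, which is a business day, so no adjustment is needed.
Applying the 45-calendar-day extension: August 14, 2043 + 45 days = September 28, 2043.
Since September 28, 2043 is a Monday and not a holiday, the date is unchanged.
Add the 45 calendar-day extension to September 28, 2043: November 12, 2043.
November 12, 2043 is a Thursday and not a listed holiday, so it stands.
Final deadline: November 12, 2043.

November 12, 2043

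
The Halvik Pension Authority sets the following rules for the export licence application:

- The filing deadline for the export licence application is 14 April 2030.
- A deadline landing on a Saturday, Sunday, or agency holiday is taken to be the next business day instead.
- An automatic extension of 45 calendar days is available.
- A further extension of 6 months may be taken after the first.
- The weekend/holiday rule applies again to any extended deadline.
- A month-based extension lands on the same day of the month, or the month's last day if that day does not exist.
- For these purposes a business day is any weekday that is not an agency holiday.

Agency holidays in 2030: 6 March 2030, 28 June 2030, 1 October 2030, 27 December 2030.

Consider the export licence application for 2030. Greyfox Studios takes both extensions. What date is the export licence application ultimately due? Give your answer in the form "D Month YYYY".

2 December 2030

The statutory due date is 14 April 2030.
Because 14 April 2030 is a Sunday, the deadline becomes 15 April 2030 (Monday).
The 45-calendar-day extension moves the deadline from 15 April 2030 to 30 May 2030.
30 May 2030 falls on a Thursday, which is a business day, so no adjustment is needed.
Add 6 months to 30 May 2030: 30 November 2030.
Because 30 November 2030 is a Saturday, the deadline becomes 2 December 2030 (Monday).
The final due date is 2 December 2030.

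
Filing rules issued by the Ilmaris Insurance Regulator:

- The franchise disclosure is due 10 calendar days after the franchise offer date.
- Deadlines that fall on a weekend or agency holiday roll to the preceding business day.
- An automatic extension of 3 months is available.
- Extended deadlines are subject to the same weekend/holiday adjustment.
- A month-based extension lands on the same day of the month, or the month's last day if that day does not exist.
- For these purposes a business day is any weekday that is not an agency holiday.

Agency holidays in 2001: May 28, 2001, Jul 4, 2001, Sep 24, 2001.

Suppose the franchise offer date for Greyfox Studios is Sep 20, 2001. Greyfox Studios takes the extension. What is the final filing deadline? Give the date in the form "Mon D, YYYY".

10 calendar days after Sep 20, 2001 is Sep 30, 2001.
Sep 30, 2001 is a Sunday, so it moves to the preceding business day, Sep 28, 2001 (Friday).
Applying the 3 months extension: 3 months after Sep 28, 2001 is Dec 28, 2001.
Dec 28, 2001 falls on a Friday, which is a business day, so no adjustment is needed.
Deadline: Dec 28, 2001.

Dec 28, 2001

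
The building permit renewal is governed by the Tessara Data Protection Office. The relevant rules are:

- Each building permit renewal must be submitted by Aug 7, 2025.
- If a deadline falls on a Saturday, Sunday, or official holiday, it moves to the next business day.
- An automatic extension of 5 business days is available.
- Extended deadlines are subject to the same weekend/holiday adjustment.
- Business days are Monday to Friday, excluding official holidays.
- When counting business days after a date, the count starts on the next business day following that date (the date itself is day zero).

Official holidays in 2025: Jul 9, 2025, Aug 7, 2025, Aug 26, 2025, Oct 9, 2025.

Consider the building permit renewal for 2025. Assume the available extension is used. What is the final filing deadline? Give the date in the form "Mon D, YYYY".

Aug 15, 2025

Start from the fixed due date, Aug 7, 2025.
Aug 7, 2025 falls on a listed holiday. Rolling to the next business day gives Aug 8, 2025, a Friday.
Applying the 5-business-day extension: 5 business days after Aug 8, 2025 is Aug 15, 2025.
Aug 15, 2025 is a Friday and not a listed holiday, so it stands.
So the filing is due Aug 15, 2025.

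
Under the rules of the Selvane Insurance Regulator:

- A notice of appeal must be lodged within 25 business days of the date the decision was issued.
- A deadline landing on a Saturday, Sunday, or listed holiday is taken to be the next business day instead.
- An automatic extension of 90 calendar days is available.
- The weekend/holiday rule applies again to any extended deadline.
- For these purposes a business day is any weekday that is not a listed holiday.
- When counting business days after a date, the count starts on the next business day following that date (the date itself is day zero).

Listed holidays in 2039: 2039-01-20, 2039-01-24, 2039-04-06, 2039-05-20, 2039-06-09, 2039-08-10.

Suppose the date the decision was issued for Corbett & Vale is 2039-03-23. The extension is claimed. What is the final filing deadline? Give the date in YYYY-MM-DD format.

25 business days after 2039-03-23, excluding weekends and holidays, is 2039-04-28.
Since 2039-04-28 is a Thursday and not a holiday, the date is unchanged.
With the 90-day extension, 2039-04-28 becomes 2039-07-27.
2039-07-27 is a Wednesday and not a listed holiday, so it stands.
So the filing is due 2039-07-27.

2039-07-27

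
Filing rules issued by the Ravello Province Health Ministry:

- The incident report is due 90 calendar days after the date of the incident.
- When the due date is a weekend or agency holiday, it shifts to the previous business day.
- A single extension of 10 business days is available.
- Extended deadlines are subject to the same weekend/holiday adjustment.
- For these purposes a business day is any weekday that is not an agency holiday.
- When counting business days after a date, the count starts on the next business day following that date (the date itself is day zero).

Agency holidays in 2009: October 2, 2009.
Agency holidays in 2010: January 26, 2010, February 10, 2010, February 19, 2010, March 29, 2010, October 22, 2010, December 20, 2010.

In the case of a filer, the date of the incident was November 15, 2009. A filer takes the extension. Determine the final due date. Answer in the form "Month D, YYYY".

Adding 90 calendar days to November 15, 2009 gives February 13, 2010.
Because February 13, 2010 is a Saturday, the deadline becomes February 12, 2010 (Friday).
Counting 10 further business days from February 12, 2010 reaches March 1, 2010.
March 1, 2010 falls on a Monday, which is a business day, so no adjustment is needed.
The final due date is March 1, 2010.

March 1, 2010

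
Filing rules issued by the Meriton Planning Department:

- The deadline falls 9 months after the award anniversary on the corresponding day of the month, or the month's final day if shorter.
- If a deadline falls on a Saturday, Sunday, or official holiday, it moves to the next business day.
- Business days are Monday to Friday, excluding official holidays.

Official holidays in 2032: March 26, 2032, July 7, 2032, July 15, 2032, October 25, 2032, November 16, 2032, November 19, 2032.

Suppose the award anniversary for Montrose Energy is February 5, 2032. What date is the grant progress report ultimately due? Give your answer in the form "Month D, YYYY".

November 5, 2032

9 months from February 5, 2032 is November 5, 2032.
November 5, 2032 falls on a Friday, which is a business day, so no adjustment is needed.
Final deadline: November 5, 2032.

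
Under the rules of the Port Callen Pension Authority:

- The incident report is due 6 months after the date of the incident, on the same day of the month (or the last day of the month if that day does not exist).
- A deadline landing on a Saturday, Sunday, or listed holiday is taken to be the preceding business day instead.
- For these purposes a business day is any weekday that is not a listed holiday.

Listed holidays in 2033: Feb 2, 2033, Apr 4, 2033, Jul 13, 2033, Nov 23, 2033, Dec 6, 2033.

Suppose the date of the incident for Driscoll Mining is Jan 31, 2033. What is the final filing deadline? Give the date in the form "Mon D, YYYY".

Jul 29, 2033

6 months after Jan 31, 2033, on the same day of the month, is Jul 31, 2033.
Jul 31, 2033 falls on a Sunday. Rolling to the preceding business day gives Jul 29, 2033, a Friday.
Final deadline: Jul 29, 2033.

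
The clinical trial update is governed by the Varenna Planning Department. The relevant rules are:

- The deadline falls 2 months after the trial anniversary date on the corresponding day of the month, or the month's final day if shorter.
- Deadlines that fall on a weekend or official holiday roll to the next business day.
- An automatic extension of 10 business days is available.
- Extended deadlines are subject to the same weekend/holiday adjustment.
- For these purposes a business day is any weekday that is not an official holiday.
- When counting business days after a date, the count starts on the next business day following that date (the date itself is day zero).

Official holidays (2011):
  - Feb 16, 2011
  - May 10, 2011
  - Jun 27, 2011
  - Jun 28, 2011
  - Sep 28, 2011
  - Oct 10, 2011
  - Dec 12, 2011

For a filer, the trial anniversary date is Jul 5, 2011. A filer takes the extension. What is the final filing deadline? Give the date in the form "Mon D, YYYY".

Sep 19, 2011

2 months from Jul 5, 2011 is Sep 5, 2011.
Sep 5, 2011 is a Monday and not a listed holiday, so it stands.
Counting 10 further business days from Sep 5, 2011 reaches Sep 19, 2011.
Since Sep 19, 2011 is a Monday and not a holiday, the date is unchanged.
Deadline: Sep 19, 2011.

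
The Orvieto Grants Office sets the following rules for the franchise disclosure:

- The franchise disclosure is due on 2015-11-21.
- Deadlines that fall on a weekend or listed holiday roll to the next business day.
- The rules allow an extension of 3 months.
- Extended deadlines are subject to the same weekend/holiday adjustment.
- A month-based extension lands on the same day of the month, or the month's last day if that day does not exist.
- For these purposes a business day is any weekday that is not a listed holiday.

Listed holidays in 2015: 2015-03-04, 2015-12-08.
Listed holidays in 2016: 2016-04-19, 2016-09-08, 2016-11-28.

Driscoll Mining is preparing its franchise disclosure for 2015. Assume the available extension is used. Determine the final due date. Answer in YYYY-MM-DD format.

The statutory due date is 2015-11-21.
2015-11-21 is a Saturday; the next business day is 2015-11-23 (Monday).
Applying the 3 months extension: 3 months after 2015-11-23 is 2016-02-23.
2016-02-23 is a Tuesday and not a listed holiday, so it stands.
Final deadline: 2016-02-23.

2016-02-23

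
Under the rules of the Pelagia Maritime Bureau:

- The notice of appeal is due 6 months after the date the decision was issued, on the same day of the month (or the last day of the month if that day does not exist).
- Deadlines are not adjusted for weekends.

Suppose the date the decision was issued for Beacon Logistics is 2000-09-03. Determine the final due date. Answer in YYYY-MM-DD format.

6 months from 2000-09-03 is 2001-03-03.
No adjustment is made for weekends or holidays, so 2001-03-03 stands.
Deadline: 2001-03-03.

2001-03-03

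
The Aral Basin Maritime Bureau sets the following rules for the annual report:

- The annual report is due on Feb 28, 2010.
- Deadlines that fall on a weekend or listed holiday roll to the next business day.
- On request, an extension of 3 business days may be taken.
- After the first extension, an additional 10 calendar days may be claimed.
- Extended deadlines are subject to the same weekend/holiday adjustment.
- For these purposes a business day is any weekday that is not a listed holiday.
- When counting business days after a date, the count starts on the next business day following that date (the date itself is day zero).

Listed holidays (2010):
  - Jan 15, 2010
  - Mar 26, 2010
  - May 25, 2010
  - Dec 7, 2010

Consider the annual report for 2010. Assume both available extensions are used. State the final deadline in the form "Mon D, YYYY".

The stated deadline is Feb 28, 2010.
Feb 28, 2010 is a Sunday; the next business day is Mar 1, 2010 (Monday).
The 3-business-day extension runs from Mar 1, 2010 to Mar 4, 2010.
Mar 4, 2010 (Thursday) is already a business day.
The 10-calendar-day extension moves the deadline from Mar 4, 2010 to Mar 14, 2010.
Mar 14, 2010 is a Sunday; the next business day is Mar 15, 2010 (Monday).
Final deadline: Mar 15, 2010.

Mar 15, 2010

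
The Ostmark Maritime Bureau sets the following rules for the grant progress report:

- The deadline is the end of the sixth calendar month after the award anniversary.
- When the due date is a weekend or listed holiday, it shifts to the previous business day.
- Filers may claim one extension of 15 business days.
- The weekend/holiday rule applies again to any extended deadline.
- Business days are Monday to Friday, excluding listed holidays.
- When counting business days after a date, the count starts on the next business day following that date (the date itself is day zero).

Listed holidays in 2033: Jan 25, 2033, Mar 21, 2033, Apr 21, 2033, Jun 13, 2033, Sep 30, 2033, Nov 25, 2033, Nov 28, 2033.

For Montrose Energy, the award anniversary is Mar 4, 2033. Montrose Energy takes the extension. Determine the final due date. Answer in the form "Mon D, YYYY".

6 months after Mar 4, 2033 is September 2033; that month ends on Sep 30, 2033.
Sep 30, 2033 falls on a listed holiday. Rolling to the preceding business day gives Sep 29, 2033, a Thursday.
Counting 15 further business days from Sep 29, 2033 reaches Oct 21, 2033.
Oct 21, 2033 is a Friday and not a listed holiday, so it stands.
The final due date is Oct 21, 2033.

Oct 21, 2033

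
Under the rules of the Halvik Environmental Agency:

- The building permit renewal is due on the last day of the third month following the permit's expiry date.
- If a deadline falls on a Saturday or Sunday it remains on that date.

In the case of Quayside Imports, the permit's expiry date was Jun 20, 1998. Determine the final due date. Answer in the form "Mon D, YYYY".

3 months after Jun 20, 1998 falls in September 1998; the last day of that month is Sep 30, 1998.
Sep 30, 1998 is a Wednesday; no weekend or holiday adjustment applies.
Deadline: Sep 30, 1998.

Sep 30, 1998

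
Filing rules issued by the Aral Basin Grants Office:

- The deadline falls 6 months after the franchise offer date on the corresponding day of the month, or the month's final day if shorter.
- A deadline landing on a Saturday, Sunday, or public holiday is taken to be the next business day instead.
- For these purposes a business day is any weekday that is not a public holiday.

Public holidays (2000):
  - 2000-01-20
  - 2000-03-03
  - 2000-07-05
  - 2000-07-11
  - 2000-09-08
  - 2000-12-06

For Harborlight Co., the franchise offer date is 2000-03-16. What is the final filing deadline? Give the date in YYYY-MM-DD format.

2000-09-18

6 months after 2000-03-16, on the same day of the month, is 2000-09-16.
2000-09-16 falls on a Saturday. Rolling to the next business day gives 2000-09-18, a Monday.
The final due date is 2000-09-18.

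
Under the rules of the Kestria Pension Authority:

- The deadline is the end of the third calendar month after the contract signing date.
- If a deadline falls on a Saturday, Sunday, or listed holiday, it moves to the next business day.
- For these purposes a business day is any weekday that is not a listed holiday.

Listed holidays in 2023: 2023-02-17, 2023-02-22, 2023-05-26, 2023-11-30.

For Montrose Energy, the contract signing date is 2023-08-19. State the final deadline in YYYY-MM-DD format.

The third month after 2023-08-19 is November 2023, whose last day is 2023-11-30.
Because 2023-11-30 is a listed holiday, the deadline becomes 2023-12-01 (Friday).
Final deadline: 2023-12-01.

2023-12-01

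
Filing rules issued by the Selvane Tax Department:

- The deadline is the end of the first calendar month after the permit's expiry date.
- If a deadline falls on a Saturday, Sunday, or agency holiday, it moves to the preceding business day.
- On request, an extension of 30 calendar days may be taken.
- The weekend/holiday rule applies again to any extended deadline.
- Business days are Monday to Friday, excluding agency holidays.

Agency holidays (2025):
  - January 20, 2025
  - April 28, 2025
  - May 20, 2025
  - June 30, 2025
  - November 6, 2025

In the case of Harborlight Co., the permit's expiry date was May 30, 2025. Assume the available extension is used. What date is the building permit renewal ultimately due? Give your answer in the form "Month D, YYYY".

The first month after May 30, 2025 is June 2025, whose last day is June 30, 2025.
June 30, 2025 falls on a listed holiday. Rolling to the preceding business day gives June 27, 2025, a Friday.
Add the 30 calendar-day extension to June 27, 2025: July 27, 2025.
Because July 27, 2025 is a Sunday, the deadline becomes July 25, 2025 (Friday).
Final deadline: July 25, 2025.

July 25, 2025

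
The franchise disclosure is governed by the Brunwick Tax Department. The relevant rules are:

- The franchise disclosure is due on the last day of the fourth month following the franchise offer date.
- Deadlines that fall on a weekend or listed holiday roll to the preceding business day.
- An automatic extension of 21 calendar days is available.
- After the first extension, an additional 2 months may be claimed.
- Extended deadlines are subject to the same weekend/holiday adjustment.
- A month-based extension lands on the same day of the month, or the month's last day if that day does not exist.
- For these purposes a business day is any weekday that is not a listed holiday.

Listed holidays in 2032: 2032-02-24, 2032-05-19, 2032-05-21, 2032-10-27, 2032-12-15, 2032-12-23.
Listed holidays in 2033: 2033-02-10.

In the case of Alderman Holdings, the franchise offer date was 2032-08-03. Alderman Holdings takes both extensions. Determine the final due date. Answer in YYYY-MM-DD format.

4 months after 2032-08-03 falls in December 2032; the last day of that month is 2032-12-31.
2032-12-31 falls on a Friday, which is a business day, so no adjustment is needed.
With the 21-day extension, 2032-12-31 becomes 2033-01-21.
2033-01-21 is a Friday and not a listed holiday, so it stands.
Add 2 months to 2033-01-21: 2033-03-21.
Since 2033-03-21 is a Monday and not a holiday, the date is unchanged.
Final deadline: 2033-03-21.

2033-03-21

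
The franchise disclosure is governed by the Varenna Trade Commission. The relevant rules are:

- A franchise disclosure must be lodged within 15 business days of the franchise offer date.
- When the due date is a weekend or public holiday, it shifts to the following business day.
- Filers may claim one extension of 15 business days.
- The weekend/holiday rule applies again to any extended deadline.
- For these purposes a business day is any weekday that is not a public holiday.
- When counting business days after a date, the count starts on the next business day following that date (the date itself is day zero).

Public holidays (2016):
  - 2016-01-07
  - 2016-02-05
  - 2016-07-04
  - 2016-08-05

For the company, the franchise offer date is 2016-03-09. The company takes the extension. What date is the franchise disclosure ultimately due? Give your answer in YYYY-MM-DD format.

2016-04-20

15 business days after 2016-03-09, excluding weekends and holidays, is 2016-03-30.
2016-03-30 falls on a Wednesday, which is a business day, so no adjustment is needed.
The 15-business-day extension runs from 2016-03-30 to 2016-04-20.
2016-04-20 falls on a Wednesday, which is a business day, so no adjustment is needed.
Final deadline: 2016-04-20.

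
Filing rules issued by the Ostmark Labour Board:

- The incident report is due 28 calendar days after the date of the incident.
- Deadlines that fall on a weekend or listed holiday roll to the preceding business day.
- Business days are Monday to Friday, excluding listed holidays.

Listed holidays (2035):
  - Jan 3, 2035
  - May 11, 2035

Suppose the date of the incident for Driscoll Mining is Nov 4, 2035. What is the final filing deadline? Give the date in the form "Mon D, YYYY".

Nov 30, 2035

Adding 28 calendar days to Nov 4, 2035 gives Dec 2, 2035.
Dec 2, 2035 is a Sunday, so it moves to the preceding business day, Nov 30, 2035 (Friday).
The final due date is Nov 30, 2035.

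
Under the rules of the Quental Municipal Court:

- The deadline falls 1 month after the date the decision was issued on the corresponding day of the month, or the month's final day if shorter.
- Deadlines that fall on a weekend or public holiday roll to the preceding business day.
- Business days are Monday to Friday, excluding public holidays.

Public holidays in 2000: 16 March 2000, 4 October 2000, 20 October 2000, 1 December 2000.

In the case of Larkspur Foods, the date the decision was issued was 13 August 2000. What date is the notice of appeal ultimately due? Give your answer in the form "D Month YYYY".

1 month after 13 August 2000, on the same day of the month, is 13 September 2000.
13 September 2000 (Wednesday) is already a business day.
So the filing is due 13 September 2000.

13 September 2000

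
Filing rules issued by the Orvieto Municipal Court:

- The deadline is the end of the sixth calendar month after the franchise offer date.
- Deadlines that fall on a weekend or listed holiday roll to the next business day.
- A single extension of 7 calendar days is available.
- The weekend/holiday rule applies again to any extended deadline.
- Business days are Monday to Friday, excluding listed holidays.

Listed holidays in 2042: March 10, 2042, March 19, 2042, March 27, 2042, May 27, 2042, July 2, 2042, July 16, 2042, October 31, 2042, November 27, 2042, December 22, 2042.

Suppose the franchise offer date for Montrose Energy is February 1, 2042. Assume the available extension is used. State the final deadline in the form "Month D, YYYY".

September 8, 2042

6 months after February 1, 2042 is August 2042; that month ends on August 31, 2042.
August 31, 2042 is a Sunday, so it moves to the next business day, September 1, 2042 (Monday).
With the 7-day extension, September 1, 2042 becomes September 8, 2042.
September 8, 2042 falls on a Monday, which is a business day, so no adjustment is needed.
Final deadline: September 8, 2042.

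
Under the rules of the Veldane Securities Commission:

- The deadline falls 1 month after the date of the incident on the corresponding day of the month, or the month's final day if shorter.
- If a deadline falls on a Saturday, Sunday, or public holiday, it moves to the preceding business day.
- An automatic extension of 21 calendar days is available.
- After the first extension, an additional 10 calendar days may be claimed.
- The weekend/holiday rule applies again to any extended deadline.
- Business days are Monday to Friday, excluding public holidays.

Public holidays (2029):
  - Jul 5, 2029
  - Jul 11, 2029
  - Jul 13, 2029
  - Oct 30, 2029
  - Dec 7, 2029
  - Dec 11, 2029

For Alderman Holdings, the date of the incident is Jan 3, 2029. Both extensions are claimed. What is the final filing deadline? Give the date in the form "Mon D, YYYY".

1 month from Jan 3, 2029 is Feb 3, 2029.
Feb 3, 2029 falls on a Saturday. Rolling to the preceding business day gives Feb 2, 2029, a Friday.
The 21-calendar-day extension moves the deadline from Feb 2, 2029 to Feb 23, 2029.
Feb 23, 2029 (Friday) is already a business day.
Add the 10 calendar-day extension to Feb 23, 2029: Mar 5, 2029.
Mar 5, 2029 (Monday) is already a business day.
Deadline: Mar 5, 2029.

Mar 5, 2029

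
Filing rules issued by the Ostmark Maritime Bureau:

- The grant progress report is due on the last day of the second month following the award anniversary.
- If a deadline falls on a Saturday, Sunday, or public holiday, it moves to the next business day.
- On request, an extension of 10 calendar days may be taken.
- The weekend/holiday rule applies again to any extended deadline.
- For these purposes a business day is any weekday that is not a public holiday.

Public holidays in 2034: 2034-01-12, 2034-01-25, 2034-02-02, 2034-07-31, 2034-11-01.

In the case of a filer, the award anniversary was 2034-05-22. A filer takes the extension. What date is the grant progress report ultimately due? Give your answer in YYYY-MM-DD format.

2 months after 2034-05-22 is July 2034; that month ends on 2034-07-31.
2034-07-31 is a listed holiday; the next business day is 2034-08-01 (Tuesday).
Add the 10 calendar-day extension to 2034-08-01: 2034-08-11.
2034-08-11 falls on a Friday, which is a business day, so no adjustment is needed.
So the filing is due 2034-08-11.

2034-08-11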